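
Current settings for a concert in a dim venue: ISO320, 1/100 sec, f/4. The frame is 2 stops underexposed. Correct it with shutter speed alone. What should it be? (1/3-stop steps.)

1/25s

Underexposed by 2 stops → need 2 stops brighter.
Shutter speed: 1/100 → 1/80 → 1/60 → 1/50 → 1/40 → 1/30 → 1/25.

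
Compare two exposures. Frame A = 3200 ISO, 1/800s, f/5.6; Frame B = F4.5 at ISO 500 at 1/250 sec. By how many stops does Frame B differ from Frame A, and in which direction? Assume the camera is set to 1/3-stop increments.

Aperture: f/5.6 → f/5 → f/4.5 — 2/3 stop opened up (brighter).
Shutter speed: 1/800 → 1/640 → 1/500 → 1/400 → 1/320 → 1/250 — 1 2/3 stops longer (brighter).
ISO: 3200 → 2500 → 2000 → 1600 → 1250 → 1000 → 800 → 640 → 500 — 2 2/3 stops dropped (darker).
Net: +2/3 +1 2/3 −2 2/3 = −1/3 stops.

1/3 stop darker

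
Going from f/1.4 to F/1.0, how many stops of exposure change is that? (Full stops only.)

f/1.4 → f/1.0 — count the steps: 1 stop.

1 stop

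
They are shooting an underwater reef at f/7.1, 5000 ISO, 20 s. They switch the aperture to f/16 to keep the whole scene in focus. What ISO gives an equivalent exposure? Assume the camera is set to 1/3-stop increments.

ISO 25600

Aperture: f/7.1 → f/8 → f/9 → f/10 → f/11 → f/13 → f/14 → f/16 — 2 1/3 stops stopped down (darker).
Need 2 1/3 stops brighter from the ISO: 5000 → 6400 → 8000 → 10000 → 12800 → 16000 → 20000 → 25600.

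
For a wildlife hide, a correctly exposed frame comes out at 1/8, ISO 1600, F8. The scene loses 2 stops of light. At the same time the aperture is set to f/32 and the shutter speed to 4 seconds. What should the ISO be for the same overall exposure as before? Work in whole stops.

Scene light: 2 stops darker.
Aperture: f/8 → f/11 → f/16 → f/22 → f/32 — 4 stops stopped down (darker).
Shutter speed: 1/8 → 1/4 → 1/2 → 1 → 2 → 4 — 5 stops slower (brighter).
Net so far: 1 stop darker. ISO: 1600 → 3200.

ISO 3200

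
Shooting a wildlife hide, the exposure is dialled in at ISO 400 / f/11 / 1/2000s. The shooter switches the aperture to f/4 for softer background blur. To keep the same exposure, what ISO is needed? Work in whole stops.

ISO 50

Aperture: f/11 → f/8 → f/5.6 → f/4 — 3 stops wider (brighter).
Need 3 stops darker from the ISO: 400 → 200 → 100 → 50.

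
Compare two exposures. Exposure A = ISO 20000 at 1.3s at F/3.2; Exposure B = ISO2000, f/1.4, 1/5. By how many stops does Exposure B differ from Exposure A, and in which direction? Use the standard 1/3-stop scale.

Aperture: f/3.2 → f/2.8 → f/2.5 → f/2.2 → f/2 → f/1.8 → f/1.6 → f/1.4 — 2 1/3 stops opened up (brighter).
Shutter speed: 1.3 → 1 → 0.8 → 0.6 → 0.5 → 0.4 → 0.3 → 1/4 → 1/5 — 2 2/3 stops faster (darker).
ISO: 20000 → 16000 → 12800 → 10000 → 8000 → 6400 → 5000 → 4000 → 3200 → 2500 → 2000 — 3 1/3 stops dropped (darker).
Net: +2 1/3 −2 2/3 −3 1/3 = −3 2/3 stops.

3 2/3 stops darker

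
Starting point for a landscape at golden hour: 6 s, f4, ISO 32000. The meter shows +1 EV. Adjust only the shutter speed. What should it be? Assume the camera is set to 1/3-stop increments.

Overexposed by 1 stop → need 1 stop darker.
Shutter speed: 6 → 5 → 4 → 3.2.

3.2 s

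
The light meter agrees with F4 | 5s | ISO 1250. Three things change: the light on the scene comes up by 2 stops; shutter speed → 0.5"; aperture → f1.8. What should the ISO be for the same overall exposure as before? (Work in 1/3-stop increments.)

ISO 640

Scene light: 2 stops brighter.
Shutter speed: 5 → 4 → 3.2 → 2.5 → 2 → 1.6 → 1.3 → 1 → 0.8 → 0.6 → 0.5 — 3 1/3 stops shorter (darker).
Aperture: f/4 → f/3.5 → f/3.2 → f/2.8 → f/2.5 → f/2.2 → f/2 → f/1.8 — 2 1/3 stops wider (brighter).
Net so far: 1 stop brighter. ISO: 1250 → 1000 → 800 → 640.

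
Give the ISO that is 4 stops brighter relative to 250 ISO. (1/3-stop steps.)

ISO: 250 → 320 → 400 → 500 → 640 → 800 → 1000 → 1250 → 1600 → 2000 → 2500 → 3200 → 4000 — 4 stops raised (brighter).

ISO 4000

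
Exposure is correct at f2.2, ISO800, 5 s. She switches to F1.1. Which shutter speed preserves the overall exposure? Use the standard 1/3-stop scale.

1.3 s

Aperture: f/2.2 → f/2 → f/1.8 → f/1.6 → f/1.4 → f/1.2 → f/1.1 — 2 stops opened up (brighter).
Need 2 stops darker from the shutter speed: 5 → 4 → 3.2 → 2.5 → 2 → 1.6 → 1.3.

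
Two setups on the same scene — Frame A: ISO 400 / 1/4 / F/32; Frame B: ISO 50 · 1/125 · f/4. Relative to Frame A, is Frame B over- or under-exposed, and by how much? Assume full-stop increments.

Aperture: f/32 → f/22 → f/16 → f/11 → f/8 → f/5.6 → f/4 — 6 stops larger aperture (brighter).
Shutter speed: 1/4 → 1/8 → 1/15 → 1/30 → 1/60 → 1/125 — 5 stops faster (darker).
ISO: 400 → 200 → 100 → 50 — 3 stops lower (darker).
Net: +6 −5 −3 = −2 stops.

2 stops darker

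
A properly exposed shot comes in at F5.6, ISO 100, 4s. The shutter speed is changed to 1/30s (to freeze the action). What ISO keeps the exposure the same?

Shutter speed: 4 → 2 → 1 → 1/2 → 1/4 → 1/8 → 1/15 → 1/30 — 7 stops faster (darker).
Need 7 stops brighter from the ISO: 100 → 200 → 400 → 800 → 1600 → 3200 → 6400 → 12800.

ISO 12800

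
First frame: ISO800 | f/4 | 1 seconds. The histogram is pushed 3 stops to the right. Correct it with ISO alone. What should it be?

ISO 100

Overexposed by 3 stops → need 3 stops darker.
ISO: 800 → 400 → 200 → 100.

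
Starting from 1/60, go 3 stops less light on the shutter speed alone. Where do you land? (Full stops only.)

1/500s

Shutter speed: 1/60 → 1/125 → 1/250 → 1/500 — 3 stops faster (darker).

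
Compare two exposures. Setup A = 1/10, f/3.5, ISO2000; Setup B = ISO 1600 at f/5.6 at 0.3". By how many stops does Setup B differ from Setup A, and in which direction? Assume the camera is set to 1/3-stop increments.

same exposure (0 stops)

Aperture: f/3.5 → f/4 → f/4.5 → f/5 → f/5.6 — 1 1/3 stops narrower (darker).
Shutter speed: 1/10 → 1/8 → 1/6 → 1/5 → 1/4 → 0.3 — 1 2/3 stops slower (brighter).
ISO: 2000 → 1600 — 1/3 stop dropped (darker).
Net: −1 1/3 +1 2/3 −1/3 = 0 stops.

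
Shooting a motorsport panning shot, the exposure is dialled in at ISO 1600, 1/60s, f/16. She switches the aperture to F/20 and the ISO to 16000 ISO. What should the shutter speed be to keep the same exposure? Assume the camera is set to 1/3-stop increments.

1/400s

Aperture: f/16 → f/18 → f/20 — 2/3 stop smaller aperture (darker).
ISO: 1600 → 2000 → 2500 → 3200 → 4000 → 5000 → 6400 → 8000 → 10000 → 12800 → 16000 — 3 1/3 stops higher (brighter).
Net change so far: 2 2/3 stops brighter. Offset with the shutter speed: 1/60 → 1/80 → 1/100 → 1/125 → 1/160 → 1/200 → 1/250 → 1/320 → 1/400.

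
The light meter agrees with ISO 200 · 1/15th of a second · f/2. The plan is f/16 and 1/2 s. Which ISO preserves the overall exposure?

Aperture: f/2 → f/2.8 → f/4 → f/5.6 → f/8 → f/11 → f/16 — 6 stops stopped down (darker).
Shutter speed: 1/15 → 1/8 → 1/4 → 1/2 — 3 stops slower (brighter).
Net change so far: 3 stops darker. Offset with the ISO: 200 → 400 → 800 → 1600.

ISO 1600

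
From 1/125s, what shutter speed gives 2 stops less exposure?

1/500s

Shutter speed: 1/125 → 1/250 → 1/500 — 2 stops shorter (darker).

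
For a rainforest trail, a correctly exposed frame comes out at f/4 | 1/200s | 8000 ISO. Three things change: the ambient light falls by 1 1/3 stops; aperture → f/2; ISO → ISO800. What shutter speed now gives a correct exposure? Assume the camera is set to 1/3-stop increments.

1/30s

Scene light: 1 1/3 stops darker.
Aperture: f/4 → f/3.5 → f/3.2 → f/2.8 → f/2.5 → f/2.2 → f/2 — 2 stops larger aperture (brighter).
ISO: 8000 → 6400 → 5000 → 4000 → 3200 → 2500 → 2000 → 1600 → 1250 → 1000 → 800 — 3 1/3 stops dropped (darker).
Net so far: 2 2/3 stops darker. Shutter speed: 1/200 → 1/160 → 1/125 → 1/100 → 1/80 → 1/60 → 1/50 → 1/40 → 1/30.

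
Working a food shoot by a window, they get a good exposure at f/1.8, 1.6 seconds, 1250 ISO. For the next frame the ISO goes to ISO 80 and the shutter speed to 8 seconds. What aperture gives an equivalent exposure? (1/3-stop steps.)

f/1.0

ISO: 1250 → 1000 → 800 → 640 → 500 → 400 → 320 → 250 → 200 → 160 → 125 → 100 → 80 — 4 stops lower (darker).
Shutter speed: 1.6 → 2 → 2.5 → 3.2 → 4 → 5 → 6 → 8 — 2 1/3 stops slower (brighter).
Net change so far: 1 2/3 stops darker. Offset with the aperture: f/1.8 → f/1.6 → f/1.4 → f/1.2 → f/1.1 → f/1.0.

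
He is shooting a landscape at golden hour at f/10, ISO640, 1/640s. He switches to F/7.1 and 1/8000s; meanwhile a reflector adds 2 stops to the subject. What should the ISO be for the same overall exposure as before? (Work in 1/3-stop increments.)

ISO 1000

Scene light: 2 stops brighter.
Aperture: f/10 → f/9 → f/8 → f/7.1 — 1 stop wider (brighter).
Shutter speed: 1/640 → 1/800 → 1/1000 → 1/1250 → 1/1600 → 1/2000 → 1/2500 → 1/3200 → 1/4000 → 1/5000 → 1/6400 → 1/8000 — 3 2/3 stops faster (darker).
Net so far: 2/3 stop darker. ISO: 640 → 800 → 1000.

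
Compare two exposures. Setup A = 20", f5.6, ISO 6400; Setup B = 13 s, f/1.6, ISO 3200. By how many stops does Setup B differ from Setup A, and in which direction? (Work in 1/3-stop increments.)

2 stops brighter

Aperture: f/5.6 → f/5 → f/4.5 → f/4 → f/3.5 → f/3.2 → f/2.8 → f/2.5 → f/2.2 → f/2 → f/1.8 → f/1.6 — 3 2/3 stops larger aperture (brighter).
Shutter speed: 20 → 15 → 13 — 2/3 stop faster (darker).
ISO: 6400 → 5000 → 4000 → 3200 — 1 stop lower (darker).
Net: +3 2/3 −2/3 −1 = +2 stops.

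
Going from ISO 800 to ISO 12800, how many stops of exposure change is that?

4 stops

800 → 1600 → 3200 → 6400 → 12800 — count the steps: 4 stops.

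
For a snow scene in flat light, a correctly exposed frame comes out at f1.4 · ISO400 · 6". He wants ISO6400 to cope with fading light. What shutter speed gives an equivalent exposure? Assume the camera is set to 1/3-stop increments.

0.4 s

ISO: 400 → 500 → 640 → 800 → 1000 → 1250 → 1600 → 2000 → 2500 → 3200 → 4000 → 5000 → 6400 — 4 stops raised (brighter).
Need 4 stops darker from the shutter speed: 6 → 5 → 4 → 3.2 → 2.5 → 2 → 1.6 → 1.3 → 1 → 0.8 → 0.6 → 0.5 → 0.4.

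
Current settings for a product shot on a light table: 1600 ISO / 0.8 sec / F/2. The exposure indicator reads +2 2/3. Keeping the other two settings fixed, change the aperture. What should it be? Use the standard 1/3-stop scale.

Overexposed by 2 2/3 stops → need 2 2/3 stops darker.
Aperture: f/2 → f/2.2 → f/2.5 → f/2.8 → f/3.2 → f/3.5 → f/4 → f/4.5 → f/5.

f/5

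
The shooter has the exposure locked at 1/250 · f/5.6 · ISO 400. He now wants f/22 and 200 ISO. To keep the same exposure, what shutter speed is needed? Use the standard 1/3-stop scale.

Aperture: f/5.6 → f/6.3 → f/7.1 → f/8 → f/9 → f/10 → f/11 → f/13 → f/14 → f/16 → f/18 → f/20 → f/22 — 4 stops stopped down (darker).
ISO: 400 → 320 → 250 → 200 — 1 stop lower (darker).
Net change so far: 5 stops darker. Offset with the shutter speed: 1/250 → 1/200 → 1/160 → 1/125 → 1/100 → 1/80 → 1/60 → 1/50 → 1/40 → 1/30 → 1/25 → 1/20 → 1/15 → 1/13 → 1/10 → 1/8.

1/8s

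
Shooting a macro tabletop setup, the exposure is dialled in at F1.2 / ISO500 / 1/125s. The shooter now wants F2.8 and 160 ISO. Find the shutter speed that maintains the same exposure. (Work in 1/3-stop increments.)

1/8s

Aperture: f/1.2 → f/1.4 → f/1.6 → f/1.8 → f/2 → f/2.2 → f/2.5 → f/2.8 — 2 1/3 stops smaller aperture (darker).
ISO: 500 → 400 → 320 → 250 → 200 → 160 — 1 2/3 stops dropped (darker).
Net change so far: 4 stops darker. Offset with the shutter speed: 1/125 → 1/100 → 1/80 → 1/60 → 1/50 → 1/40 → 1/30 → 1/25 → 1/20 → 1/15 → 1/13 → 1/10 → 1/8.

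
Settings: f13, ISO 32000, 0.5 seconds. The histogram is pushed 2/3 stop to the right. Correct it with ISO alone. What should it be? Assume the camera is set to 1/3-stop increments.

ISO 20000

Overexposed by 2/3 stop → need 2/3 stop darker.
ISO: 32000 → 25600 → 20000.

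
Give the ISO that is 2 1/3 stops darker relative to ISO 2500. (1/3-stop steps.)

ISO: 2500 → 2000 → 1600 → 1250 → 1000 → 800 → 640 → 500 — 2 1/3 stops lower (darker).

ISO 500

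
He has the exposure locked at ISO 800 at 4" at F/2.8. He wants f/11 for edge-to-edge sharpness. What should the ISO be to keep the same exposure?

ISO 12800

Aperture: f/2.8 → f/4 → f/5.6 → f/8 → f/11 — 4 stops narrower (darker).
Need 4 stops brighter from the ISO: 800 → 1600 → 3200 → 6400 → 12800.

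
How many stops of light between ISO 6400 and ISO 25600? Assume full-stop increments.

6400 → 12800 → 25600 — count the steps: 2 stops.

2 stops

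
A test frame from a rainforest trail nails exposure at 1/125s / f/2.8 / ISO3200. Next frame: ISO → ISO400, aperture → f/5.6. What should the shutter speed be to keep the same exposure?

ISO: 3200 → 1600 → 800 → 400 — 3 stops lower (darker).
Aperture: f/2.8 → f/4 → f/5.6 — 2 stops smaller aperture (darker).
Net change so far: 5 stops darker. Offset with the shutter speed: 1/125 → 1/60 → 1/30 → 1/15 → 1/8 → 1/4.

1/4s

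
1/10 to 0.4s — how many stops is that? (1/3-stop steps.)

1/10 → 1/8 → 1/6 → 1/5 → 1/4 → 0.3 → 0.4 — count the steps: 6 third-stops = 2 stops.

2 stops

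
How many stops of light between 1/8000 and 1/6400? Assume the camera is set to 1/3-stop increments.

1/3 stop

1/8000 → 1/6400 — count the steps: 1 third-stops = 1/3 stop.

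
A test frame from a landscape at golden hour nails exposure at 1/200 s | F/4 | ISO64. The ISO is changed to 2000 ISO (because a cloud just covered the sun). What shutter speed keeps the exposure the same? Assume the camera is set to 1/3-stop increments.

1/6400s

ISO: 64 → 80 → 100 → 125 → 160 → 200 → 250 → 320 → 400 → 500 → 640 → 800 → 1000 → 1250 → 1600 → 2000 — 5 stops higher (brighter).
Need 5 stops darker from the shutter speed: 1/200 → 1/250 → 1/320 → 1/400 → 1/500 → 1/640 → 1/800 → 1/1000 → 1/1250 → 1/1600 → 1/2000 → 1/2500 → 1/3200 → 1/4000 → 1/5000 → 1/6400.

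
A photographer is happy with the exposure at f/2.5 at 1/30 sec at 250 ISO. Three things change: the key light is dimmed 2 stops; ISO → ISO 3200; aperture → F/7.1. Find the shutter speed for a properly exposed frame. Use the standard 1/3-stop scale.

1/13s

Scene light: 2 stops darker.
ISO: 250 → 320 → 400 → 500 → 640 → 800 → 1000 → 1250 → 1600 → 2000 → 2500 → 3200 — 3 2/3 stops raised (brighter).
Aperture: f/2.5 → f/2.8 → f/3.2 → f/3.5 → f/4 → f/4.5 → f/5 → f/5.6 → f/6.3 → f/7.1 — 3 stops stopped down (darker).
Net so far: 1 1/3 stops darker. Shutter speed: 1/30 → 1/25 → 1/20 → 1/15 → 1/13.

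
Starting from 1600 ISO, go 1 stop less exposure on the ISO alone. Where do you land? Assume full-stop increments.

ISO 800

ISO: 1600 → 800 — 1 stop dropped (darker).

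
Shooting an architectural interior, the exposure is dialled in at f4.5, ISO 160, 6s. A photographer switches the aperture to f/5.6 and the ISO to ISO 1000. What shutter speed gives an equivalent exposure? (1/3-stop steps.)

1.6 s

Aperture: f/4.5 → f/5 → f/5.6 — 2/3 stop narrower (darker).
ISO: 160 → 200 → 250 → 320 → 400 → 500 → 640 → 800 → 1000 — 2 2/3 stops higher (brighter).
Net change so far: 2 stops brighter. Offset with the shutter speed: 6 → 5 → 4 → 3.2 → 2.5 → 2 → 1.6.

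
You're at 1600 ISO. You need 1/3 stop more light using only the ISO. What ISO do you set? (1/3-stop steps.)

ISO 2000

ISO: 1600 → 2000 — 1/3 stop raised (brighter).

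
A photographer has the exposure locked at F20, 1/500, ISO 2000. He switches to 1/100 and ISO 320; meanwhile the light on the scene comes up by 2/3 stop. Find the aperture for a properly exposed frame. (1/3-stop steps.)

Scene light: 2/3 stop brighter.
Shutter speed: 1/500 → 1/400 → 1/320 → 1/250 → 1/200 → 1/160 → 1/125 → 1/100 — 2 1/3 stops longer (brighter).
ISO: 2000 → 1600 → 1250 → 1000 → 800 → 640 → 500 → 400 → 320 — 2 2/3 stops lower (darker).
Net so far: 1/3 stop brighter. Aperture: f/20 → f/22.

f/22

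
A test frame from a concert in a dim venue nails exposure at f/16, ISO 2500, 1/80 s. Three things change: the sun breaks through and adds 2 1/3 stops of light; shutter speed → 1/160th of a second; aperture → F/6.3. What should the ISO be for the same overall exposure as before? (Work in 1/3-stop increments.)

Scene light: 2 1/3 stops brighter.
Shutter speed: 1/80 → 1/100 → 1/125 → 1/160 — 1 stop faster (darker).
Aperture: f/16 → f/14 → f/13 → f/11 → f/10 → f/9 → f/8 → f/7.1 → f/6.3 — 2 2/3 stops larger aperture (brighter).
Net so far: 4 stops brighter. ISO: 2500 → 2000 → 1600 → 1250 → 1000 → 800 → 640 → 500 → 400 → 320 → 250 → 200 → 160.

ISO 160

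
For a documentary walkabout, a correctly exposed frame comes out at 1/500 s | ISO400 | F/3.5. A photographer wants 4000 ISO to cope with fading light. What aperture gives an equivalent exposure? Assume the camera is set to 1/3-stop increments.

ISO: 400 → 500 → 640 → 800 → 1000 → 1250 → 1600 → 2000 → 2500 → 3200 → 4000 — 3 1/3 stops raised (brighter).
Need 3 1/3 stops darker from the aperture: f/3.5 → f/4 → f/4.5 → f/5 → f/5.6 → f/6.3 → f/7.1 → f/8 → f/9 → f/10 → f/11.

f/11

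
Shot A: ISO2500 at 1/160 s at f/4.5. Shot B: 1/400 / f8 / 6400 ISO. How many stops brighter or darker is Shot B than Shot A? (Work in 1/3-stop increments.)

1 2/3 stops darker

Aperture: f/4.5 → f/5 → f/5.6 → f/6.3 → f/7.1 → f/8 — 1 2/3 stops stopped down (darker).
Shutter speed: 1/160 → 1/200 → 1/250 → 1/320 → 1/400 — 1 1/3 stops shorter (darker).
ISO: 2500 → 3200 → 4000 → 5000 → 6400 — 1 1/3 stops higher (brighter).
Net: −1 2/3 −1 1/3 +1 1/3 = −1 2/3 stops.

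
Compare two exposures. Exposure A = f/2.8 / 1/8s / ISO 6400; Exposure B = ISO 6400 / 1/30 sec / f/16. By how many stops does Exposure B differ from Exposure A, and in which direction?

Aperture: f/2.8 → f/4 → f/5.6 → f/8 → f/11 → f/16 — 5 stops stopped down (darker).
Shutter speed: 1/8 → 1/15 → 1/30 — 2 stops shorter (darker).
ISO: unchanged.
Net: −5 −2 = −7 stops.

7 stops darker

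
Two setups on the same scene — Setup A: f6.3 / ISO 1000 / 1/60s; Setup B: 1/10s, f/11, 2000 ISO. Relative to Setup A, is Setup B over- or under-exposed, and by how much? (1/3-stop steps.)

2 stops brighter

Aperture: f/6.3 → f/7.1 → f/8 → f/9 → f/10 → f/11 — 1 2/3 stops smaller aperture (darker).
Shutter speed: 1/60 → 1/50 → 1/40 → 1/30 → 1/25 → 1/20 → 1/15 → 1/13 → 1/10 — 2 2/3 stops slower (brighter).
ISO: 1000 → 1250 → 1600 → 2000 — 1 stop raised (brighter).
Net: −1 2/3 +2 2/3 +1 = +2 stops.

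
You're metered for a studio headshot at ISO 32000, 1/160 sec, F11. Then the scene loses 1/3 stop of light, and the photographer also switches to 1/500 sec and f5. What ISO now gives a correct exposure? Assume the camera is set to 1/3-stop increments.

ISO 25600

Scene light: 1/3 stop darker.
Shutter speed: 1/160 → 1/200 → 1/250 → 1/320 → 1/400 → 1/500 — 1 2/3 stops shorter (darker).
Aperture: f/11 → f/10 → f/9 → f/8 → f/7.1 → f/6.3 → f/5.6 → f/5 — 2 1/3 stops larger aperture (brighter).
Net so far: 1/3 stop brighter. ISO: 32000 → 25600.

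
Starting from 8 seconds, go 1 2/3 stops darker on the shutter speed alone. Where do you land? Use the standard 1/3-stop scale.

Shutter speed: 8 → 6 → 5 → 4 → 3.2 → 2.5 — 1 2/3 stops shorter (darker).

2.5 s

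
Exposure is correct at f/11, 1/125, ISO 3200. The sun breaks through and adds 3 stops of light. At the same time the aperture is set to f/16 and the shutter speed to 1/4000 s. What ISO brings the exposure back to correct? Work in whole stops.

ISO 25600

Scene light: 3 stops brighter.
Aperture: f/11 → f/16 — 1 stop stopped down (darker).
Shutter speed: 1/125 → 1/250 → 1/500 → 1/1000 → 1/2000 → 1/4000 — 5 stops shorter (darker).
Net so far: 3 stops darker. ISO: 3200 → 6400 → 12800 → 25600.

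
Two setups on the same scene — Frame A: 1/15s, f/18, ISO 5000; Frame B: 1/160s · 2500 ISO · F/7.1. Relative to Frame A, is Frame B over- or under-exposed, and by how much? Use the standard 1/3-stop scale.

Aperture: f/18 → f/16 → f/14 → f/13 → f/11 → f/10 → f/9 → f/8 → f/7.1 — 2 2/3 stops wider (brighter).
Shutter speed: 1/15 → 1/20 → 1/25 → 1/30 → 1/40 → 1/50 → 1/60 → 1/80 → 1/100 → 1/125 → 1/160 — 3 1/3 stops faster (darker).
ISO: 5000 → 4000 → 3200 → 2500 — 1 stop dropped (darker).
Net: +2 2/3 −3 1/3 −1 = −1 2/3 stops.

1 2/3 stops darker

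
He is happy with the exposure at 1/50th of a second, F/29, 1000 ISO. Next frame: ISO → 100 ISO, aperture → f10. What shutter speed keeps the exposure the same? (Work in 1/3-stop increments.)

1/40s

ISO: 1000 → 800 → 640 → 500 → 400 → 320 → 250 → 200 → 160 → 125 → 100 — 3 1/3 stops dropped (darker).
Aperture: f/29 → f/25 → f/22 → f/20 → f/18 → f/16 → f/14 → f/13 → f/11 → f/10 — 3 stops larger aperture (brighter).
Net change so far: 1/3 stop darker. Offset with the shutter speed: 1/50 → 1/40.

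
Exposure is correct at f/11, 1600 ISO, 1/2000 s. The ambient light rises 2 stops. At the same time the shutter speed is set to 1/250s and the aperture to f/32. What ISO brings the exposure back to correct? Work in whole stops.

ISO 400

Scene light: 2 stops brighter.
Shutter speed: 1/2000 → 1/1000 → 1/500 → 1/250 — 3 stops slower (brighter).
Aperture: f/11 → f/16 → f/22 → f/32 — 3 stops narrower (darker).
Net so far: 2 stops brighter. ISO: 1600 → 800 → 400.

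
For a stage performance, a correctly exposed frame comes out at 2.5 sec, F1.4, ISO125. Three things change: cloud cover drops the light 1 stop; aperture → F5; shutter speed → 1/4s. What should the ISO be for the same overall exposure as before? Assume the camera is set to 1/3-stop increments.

ISO 32000

Scene light: 1 stop darker.
Aperture: f/1.4 → f/1.6 → f/1.8 → f/2 → f/2.2 → f/2.5 → f/2.8 → f/3.2 → f/3.5 → f/4 → f/4.5 → f/5 — 3 2/3 stops narrower (darker).
Shutter speed: 2.5 → 2 → 1.6 → 1.3 → 1 → 0.8 → 0.6 → 0.5 → 0.4 → 0.3 → 1/4 — 3 1/3 stops faster (darker).
Net so far: 8 stops darker. ISO: 125 → 160 → 200 → 250 → 320 → 400 → 500 → 640 → 800 → 1000 → 1250 → 1600 → 2000 → 2500 → 3200 → 4000 → 5000 → 6400 → 8000 → 10000 → 12800 → 16000 → 20000 → 25600 → 32000.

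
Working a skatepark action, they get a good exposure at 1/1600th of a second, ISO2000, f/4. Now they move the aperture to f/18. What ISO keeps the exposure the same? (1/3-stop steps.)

ISO 40000

Aperture: f/4 → f/4.5 → f/5 → f/5.6 → f/6.3 → f/7.1 → f/8 → f/9 → f/10 → f/11 → f/13 → f/14 → f/16 → f/18 — 4 1/3 stops stopped down (darker).
Need 4 1/3 stops brighter from the ISO: 2000 → 2500 → 3200 → 4000 → 5000 → 6400 → 8000 → 10000 → 12800 → 16000 → 20000 → 25600 → 32000 → 40000.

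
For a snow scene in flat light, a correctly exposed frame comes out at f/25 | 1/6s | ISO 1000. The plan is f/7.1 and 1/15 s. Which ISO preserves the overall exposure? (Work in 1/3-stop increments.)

Aperture: f/25 → f/22 → f/20 → f/18 → f/16 → f/14 → f/13 → f/11 → f/10 → f/9 → f/8 → f/7.1 — 3 2/3 stops wider (brighter).
Shutter speed: 1/6 → 1/8 → 1/10 → 1/13 → 1/15 — 1 1/3 stops shorter (darker).
Net change so far: 2 1/3 stops brighter. Offset with the ISO: 1000 → 800 → 640 → 500 → 400 → 320 → 250 → 200.

ISO 200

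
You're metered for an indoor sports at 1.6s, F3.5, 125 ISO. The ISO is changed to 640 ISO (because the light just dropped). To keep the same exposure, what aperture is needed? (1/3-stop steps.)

ISO: 125 → 160 → 200 → 250 → 320 → 400 → 500 → 640 — 2 1/3 stops higher (brighter).
Need 2 1/3 stops darker from the aperture: f/3.5 → f/4 → f/4.5 → f/5 → f/5.6 → f/6.3 → f/7.1 → f/8.

f/8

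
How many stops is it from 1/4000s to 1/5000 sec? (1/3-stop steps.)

1/4000 → 1/5000 — count the steps: 1 third-stops = 1/3 stop.

1/3 stop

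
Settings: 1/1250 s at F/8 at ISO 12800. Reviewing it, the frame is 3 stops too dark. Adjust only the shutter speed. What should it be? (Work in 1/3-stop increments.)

Underexposed by 3 stops → need 3 stops brighter.
Shutter speed: 1/1250 → 1/1000 → 1/800 → 1/640 → 1/500 → 1/400 → 1/320 → 1/250 → 1/200 → 1/160.

1/160s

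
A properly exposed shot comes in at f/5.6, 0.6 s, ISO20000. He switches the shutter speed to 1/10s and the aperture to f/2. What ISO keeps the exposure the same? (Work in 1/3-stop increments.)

Shutter speed: 0.6 → 0.5 → 0.4 → 0.3 → 1/4 → 1/5 → 1/6 → 1/8 → 1/10 — 2 2/3 stops shorter (darker).
Aperture: f/5.6 → f/5 → f/4.5 → f/4 → f/3.5 → f/3.2 → f/2.8 → f/2.5 → f/2.2 → f/2 — 3 stops larger aperture (brighter).
Net change so far: 1/3 stop brighter. Offset with the ISO: 20000 → 16000.

ISO 16000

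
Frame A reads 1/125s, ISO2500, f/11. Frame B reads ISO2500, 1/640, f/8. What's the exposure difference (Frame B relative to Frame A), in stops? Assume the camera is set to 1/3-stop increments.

Aperture: f/11 → f/10 → f/9 → f/8 — 1 stop opened up (brighter).
Shutter speed: 1/125 → 1/160 → 1/200 → 1/250 → 1/320 → 1/400 → 1/500 → 1/640 — 2 1/3 stops shorter (darker).
ISO: unchanged.
Net: +1 −2 1/3 = −1 1/3 stops.

1 1/3 stops darker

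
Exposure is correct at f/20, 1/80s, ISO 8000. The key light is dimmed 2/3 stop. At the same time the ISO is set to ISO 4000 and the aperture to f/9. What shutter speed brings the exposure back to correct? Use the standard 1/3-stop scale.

Scene light: 2/3 stop darker.
ISO: 8000 → 6400 → 5000 → 4000 — 1 stop lower (darker).
Aperture: f/20 → f/18 → f/16 → f/14 → f/13 → f/11 → f/10 → f/9 — 2 1/3 stops wider (brighter).
Net so far: 2/3 stop brighter. Shutter speed: 1/80 → 1/100 → 1/125.

1/125s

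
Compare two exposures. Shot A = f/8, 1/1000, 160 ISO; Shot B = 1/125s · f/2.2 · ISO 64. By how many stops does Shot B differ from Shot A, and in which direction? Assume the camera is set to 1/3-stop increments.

Aperture: f/8 → f/7.1 → f/6.3 → f/5.6 → f/5 → f/4.5 → f/4 → f/3.5 → f/3.2 → f/2.8 → f/2.5 → f/2.2 — 3 2/3 stops opened up (brighter).
Shutter speed: 1/1000 → 1/800 → 1/640 → 1/500 → 1/400 → 1/320 → 1/250 → 1/200 → 1/160 → 1/125 — 3 stops slower (brighter).
ISO: 160 → 125 → 100 → 80 → 64 — 1 1/3 stops lower (darker).
Net: +3 2/3 +3 −1 1/3 = +5 1/3 stops.

5 1/3 stops brighter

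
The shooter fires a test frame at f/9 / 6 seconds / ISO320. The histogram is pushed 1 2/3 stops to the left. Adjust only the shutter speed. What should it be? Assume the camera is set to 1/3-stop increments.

Underexposed by 1 2/3 stops → need 1 2/3 stops brighter.
Shutter speed: 6 → 8 → 10 → 13 → 15 → 20.

20 s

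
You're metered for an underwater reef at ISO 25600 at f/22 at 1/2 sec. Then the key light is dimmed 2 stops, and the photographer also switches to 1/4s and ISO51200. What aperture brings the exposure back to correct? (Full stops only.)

f/11

Scene light: 2 stops darker.
Shutter speed: 1/2 → 1/4 — 1 stop faster (darker).
ISO: 25600 → 51200 — 1 stop higher (brighter).
Net so far: 2 stops darker. Aperture: f/22 → f/16 → f/11.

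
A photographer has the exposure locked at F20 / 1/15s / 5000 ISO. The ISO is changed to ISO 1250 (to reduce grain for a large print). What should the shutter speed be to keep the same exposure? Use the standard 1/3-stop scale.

1/4s

ISO: 5000 → 4000 → 3200 → 2500 → 2000 → 1600 → 1250 — 2 stops lower (darker).
Need 2 stops brighter from the shutter speed: 1/15 → 1/13 → 1/10 → 1/8 → 1/6 → 1/5 → 1/4.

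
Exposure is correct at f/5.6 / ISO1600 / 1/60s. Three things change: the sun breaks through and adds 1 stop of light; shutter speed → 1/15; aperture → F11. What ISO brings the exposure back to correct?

ISO 800

Scene light: 1 stop brighter.
Shutter speed: 1/60 → 1/30 → 1/15 — 2 stops slower (brighter).
Aperture: f/5.6 → f/8 → f/11 — 2 stops narrower (darker).
Net so far: 1 stop brighter. ISO: 1600 → 800.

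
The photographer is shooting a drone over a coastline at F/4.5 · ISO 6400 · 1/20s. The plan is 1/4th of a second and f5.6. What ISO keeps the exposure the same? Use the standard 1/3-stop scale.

Shutter speed: 1/20 → 1/15 → 1/13 → 1/10 → 1/8 → 1/6 → 1/5 → 1/4 — 2 1/3 stops longer (brighter).
Aperture: f/4.5 → f/5 → f/5.6 — 2/3 stop smaller aperture (darker).
Net change so far: 1 2/3 stops brighter. Offset with the ISO: 6400 → 5000 → 4000 → 3200 → 2500 → 2000.

ISO 2000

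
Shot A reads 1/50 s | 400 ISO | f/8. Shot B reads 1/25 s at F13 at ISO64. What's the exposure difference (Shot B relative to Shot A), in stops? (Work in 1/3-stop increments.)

Aperture: f/8 → f/9 → f/10 → f/11 → f/13 — 1 1/3 stops smaller aperture (darker).
Shutter speed: 1/50 → 1/40 → 1/30 → 1/25 — 1 stop longer (brighter).
ISO: 400 → 320 → 250 → 200 → 160 → 125 → 100 → 80 → 64 — 2 2/3 stops lower (darker).
Net: −1 1/3 +1 −2 2/3 = −3 stops.

3 stops darker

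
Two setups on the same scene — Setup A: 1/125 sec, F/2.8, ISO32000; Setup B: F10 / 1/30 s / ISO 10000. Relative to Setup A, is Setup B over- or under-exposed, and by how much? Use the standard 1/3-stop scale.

Aperture: f/2.8 → f/3.2 → f/3.5 → f/4 → f/4.5 → f/5 → f/5.6 → f/6.3 → f/7.1 → f/8 → f/9 → f/10 — 3 2/3 stops narrower (darker).
Shutter speed: 1/125 → 1/100 → 1/80 → 1/60 → 1/50 → 1/40 → 1/30 — 2 stops slower (brighter).
ISO: 32000 → 25600 → 20000 → 16000 → 12800 → 10000 — 1 2/3 stops dropped (darker).
Net: −3 2/3 +2 −1 2/3 = −3 1/3 stops.

3 1/3 stops darker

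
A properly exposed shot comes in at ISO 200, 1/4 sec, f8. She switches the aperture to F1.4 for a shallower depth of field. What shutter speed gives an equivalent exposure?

Aperture: f/8 → f/5.6 → f/4 → f/2.8 → f/2 → f/1.4 — 5 stops larger aperture (brighter).
Need 5 stops darker from the shutter speed: 1/4 → 1/8 → 1/15 → 1/30 → 1/60 → 1/125.

1/125s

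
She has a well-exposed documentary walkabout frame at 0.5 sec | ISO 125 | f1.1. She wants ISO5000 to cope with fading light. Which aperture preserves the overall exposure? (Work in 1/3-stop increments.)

f/7.1

ISO: 125 → 160 → 200 → 250 → 320 → 400 → 500 → 640 → 800 → 1000 → 1250 → 1600 → 2000 → 2500 → 3200 → 4000 → 5000 — 5 1/3 stops higher (brighter).
Need 5 1/3 stops darker from the aperture: f/1.1 → f/1.2 → f/1.4 → f/1.6 → f/1.8 → f/2 → f/2.2 → f/2.5 → f/2.8 → f/3.2 → f/3.5 → f/4 → f/4.5 → f/5 → f/5.6 → f/6.3 → f/7.1.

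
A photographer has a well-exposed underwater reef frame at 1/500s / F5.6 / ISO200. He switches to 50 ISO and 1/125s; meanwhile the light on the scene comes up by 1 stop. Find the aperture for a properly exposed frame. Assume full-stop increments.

f/8

Scene light: 1 stop brighter.
ISO: 200 → 100 → 50 — 2 stops dropped (darker).
Shutter speed: 1/500 → 1/250 → 1/125 — 2 stops longer (brighter).
Net so far: 1 stop brighter. Aperture: f/5.6 → f/8.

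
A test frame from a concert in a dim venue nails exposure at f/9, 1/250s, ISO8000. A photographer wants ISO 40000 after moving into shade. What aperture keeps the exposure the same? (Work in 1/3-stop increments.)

ISO: 8000 → 10000 → 12800 → 16000 → 20000 → 25600 → 32000 → 40000 — 2 1/3 stops raised (brighter).
Need 2 1/3 stops darker from the aperture: f/9 → f/10 → f/11 → f/13 → f/14 → f/16 → f/18 → f/20.

f/20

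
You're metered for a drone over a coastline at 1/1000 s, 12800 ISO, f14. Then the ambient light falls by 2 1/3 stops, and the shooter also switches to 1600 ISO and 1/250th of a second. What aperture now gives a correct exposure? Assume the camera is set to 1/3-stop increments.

Scene light: 2 1/3 stops darker.
ISO: 12800 → 10000 → 8000 → 6400 → 5000 → 4000 → 3200 → 2500 → 2000 → 1600 — 3 stops lower (darker).
Shutter speed: 1/1000 → 1/800 → 1/640 → 1/500 → 1/400 → 1/320 → 1/250 — 2 stops longer (brighter).
Net so far: 3 1/3 stops darker. Aperture: f/14 → f/13 → f/11 → f/10 → f/9 → f/8 → f/7.1 → f/6.3 → f/5.6 → f/5 → f/4.5.

f/4.5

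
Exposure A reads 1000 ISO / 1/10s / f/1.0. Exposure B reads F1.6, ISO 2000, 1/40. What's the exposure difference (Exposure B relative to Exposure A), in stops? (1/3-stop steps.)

2 1/3 stops darker

Aperture: f/1.0 → f/1.1 → f/1.2 → f/1.4 → f/1.6 — 1 1/3 stops narrower (darker).
Shutter speed: 1/10 → 1/13 → 1/15 → 1/20 → 1/25 → 1/30 → 1/40 — 2 stops shorter (darker).
ISO: 1000 → 1250 → 1600 → 2000 — 1 stop raised (brighter).
Net: −1 1/3 −2 +1 = −2 1/3 stops.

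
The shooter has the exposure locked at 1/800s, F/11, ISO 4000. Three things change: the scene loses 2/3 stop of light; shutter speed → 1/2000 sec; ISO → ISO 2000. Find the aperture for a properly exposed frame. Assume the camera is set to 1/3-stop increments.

f/4

Scene light: 2/3 stop darker.
Shutter speed: 1/800 → 1/1000 → 1/1250 → 1/1600 → 1/2000 — 1 1/3 stops faster (darker).
ISO: 4000 → 3200 → 2500 → 2000 — 1 stop dropped (darker).
Net so far: 3 stops darker. Aperture: f/11 → f/10 → f/9 → f/8 → f/7.1 → f/6.3 → f/5.6 → f/5 → f/4.5 → f/4.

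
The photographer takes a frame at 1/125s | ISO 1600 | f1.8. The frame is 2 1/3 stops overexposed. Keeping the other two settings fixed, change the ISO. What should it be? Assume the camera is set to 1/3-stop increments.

Overexposed by 2 1/3 stops → need 2 1/3 stops darker.
ISO: 1600 → 1250 → 1000 → 800 → 640 → 500 → 400 → 320.

ISO 320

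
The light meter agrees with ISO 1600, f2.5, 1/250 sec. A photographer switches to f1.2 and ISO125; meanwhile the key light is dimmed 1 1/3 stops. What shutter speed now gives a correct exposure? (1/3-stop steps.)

Scene light: 1 1/3 stops darker.
Aperture: f/2.5 → f/2.2 → f/2 → f/1.8 → f/1.6 → f/1.4 → f/1.2 — 2 stops wider (brighter).
ISO: 1600 → 1250 → 1000 → 800 → 640 → 500 → 400 → 320 → 250 → 200 → 160 → 125 — 3 2/3 stops lower (darker).
Net so far: 3 stops darker. Shutter speed: 1/250 → 1/200 → 1/160 → 1/125 → 1/100 → 1/80 → 1/60 → 1/50 → 1/40 → 1/30.

1/30s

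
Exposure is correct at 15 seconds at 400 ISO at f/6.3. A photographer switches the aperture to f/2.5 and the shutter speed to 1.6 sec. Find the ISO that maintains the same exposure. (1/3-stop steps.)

Aperture: f/6.3 → f/5.6 → f/5 → f/4.5 → f/4 → f/3.5 → f/3.2 → f/2.8 → f/2.5 — 2 2/3 stops wider (brighter).
Shutter speed: 15 → 13 → 10 → 8 → 6 → 5 → 4 → 3.2 → 2.5 → 2 → 1.6 — 3 1/3 stops faster (darker).
Net change so far: 2/3 stop darker. Offset with the ISO: 400 → 500 → 640.

ISO 640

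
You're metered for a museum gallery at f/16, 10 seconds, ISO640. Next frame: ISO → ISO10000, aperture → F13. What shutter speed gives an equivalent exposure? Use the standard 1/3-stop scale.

ISO: 640 → 800 → 1000 → 1250 → 1600 → 2000 → 2500 → 3200 → 4000 → 5000 → 6400 → 8000 → 10000 — 4 stops higher (brighter).
Aperture: f/16 → f/14 → f/13 — 2/3 stop opened up (brighter).
Net change so far: 4 2/3 stops brighter. Offset with the shutter speed: 10 → 8 → 6 → 5 → 4 → 3.2 → 2.5 → 2 → 1.6 → 1.3 → 1 → 0.8 → 0.6 → 0.5 → 0.4.

0.4 s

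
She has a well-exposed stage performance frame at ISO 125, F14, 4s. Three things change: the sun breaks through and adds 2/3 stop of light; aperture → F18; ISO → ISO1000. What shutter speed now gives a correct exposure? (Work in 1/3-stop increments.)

0.5 s

Scene light: 2/3 stop brighter.
Aperture: f/14 → f/16 → f/18 — 2/3 stop smaller aperture (darker).
ISO: 125 → 160 → 200 → 250 → 320 → 400 → 500 → 640 → 800 → 1000 — 3 stops higher (brighter).
Net so far: 3 stops brighter. Shutter speed: 4 → 3.2 → 2.5 → 2 → 1.6 → 1.3 → 1 → 0.8 → 0.6 → 0.5.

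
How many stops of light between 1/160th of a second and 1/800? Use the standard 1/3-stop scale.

2 1/3 stops

1/160 → 1/200 → 1/250 → 1/320 → 1/400 → 1/500 → 1/640 → 1/800 — count the steps: 7 third-stops = 2 1/3 stops.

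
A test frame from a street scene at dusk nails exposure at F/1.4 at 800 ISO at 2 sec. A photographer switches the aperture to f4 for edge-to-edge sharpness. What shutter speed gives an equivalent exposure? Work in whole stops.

Aperture: f/1.4 → f/2 → f/2.8 → f/4 — 3 stops smaller aperture (darker).
Need 3 stops brighter from the shutter speed: 2 → 4 → 8 → 15.

15 s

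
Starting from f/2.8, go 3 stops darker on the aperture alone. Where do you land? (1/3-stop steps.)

Aperture: f/2.8 → f/3.2 → f/3.5 → f/4 → f/4.5 → f/5 → f/5.6 → f/6.3 → f/7.1 → f/8 — 3 stops smaller aperture (darker).

f/8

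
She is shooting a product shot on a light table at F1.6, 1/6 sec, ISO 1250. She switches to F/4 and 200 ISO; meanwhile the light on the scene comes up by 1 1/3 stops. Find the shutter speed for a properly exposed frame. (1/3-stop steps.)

Scene light: 1 1/3 stops brighter.
Aperture: f/1.6 → f/1.8 → f/2 → f/2.2 → f/2.5 → f/2.8 → f/3.2 → f/3.5 → f/4 — 2 2/3 stops smaller aperture (darker).
ISO: 1250 → 1000 → 800 → 640 → 500 → 400 → 320 → 250 → 200 — 2 2/3 stops lower (darker).
Net so far: 4 stops darker. Shutter speed: 1/6 → 1/5 → 1/4 → 0.3 → 0.4 → 0.5 → 0.6 → 0.8 → 1 → 1.3 → 1.6 → 2 → 2.5.

2.5 s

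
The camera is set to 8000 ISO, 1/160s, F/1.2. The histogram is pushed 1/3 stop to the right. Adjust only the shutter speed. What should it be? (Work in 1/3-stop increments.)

1/200s

Overexposed by 1/3 stop → need 1/3 stop darker.
Shutter speed: 1/160 → 1/200.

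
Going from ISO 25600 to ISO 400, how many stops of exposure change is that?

6 stops

25600 → 12800 → 6400 → 3200 → 1600 → 800 → 400 — count the steps: 6 stops.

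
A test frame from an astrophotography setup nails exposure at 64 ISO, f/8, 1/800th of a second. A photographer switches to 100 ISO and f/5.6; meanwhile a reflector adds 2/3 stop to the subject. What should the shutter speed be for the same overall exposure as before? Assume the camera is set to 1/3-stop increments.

1/4000s

Scene light: 2/3 stop brighter.
ISO: 64 → 80 → 100 — 2/3 stop higher (brighter).
Aperture: f/8 → f/7.1 → f/6.3 → f/5.6 — 1 stop opened up (brighter).
Net so far: 2 1/3 stops brighter. Shutter speed: 1/800 → 1/1000 → 1/1250 → 1/1600 → 1/2000 → 1/2500 → 1/3200 → 1/4000.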